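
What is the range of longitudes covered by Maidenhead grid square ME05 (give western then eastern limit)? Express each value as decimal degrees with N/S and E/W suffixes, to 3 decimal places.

60.000° E, 62.000° E

Field M=12, E=4: +12·20° lon, +4·10° lat → SW at lon 60°, lat -50°.
Square 0, 5: +0·2° lon, +5·1° lat → SW at lon 60°, lat -45°.
Cell spans 2° lon × 1° lat.
west 60.000° E, east 62.000° E.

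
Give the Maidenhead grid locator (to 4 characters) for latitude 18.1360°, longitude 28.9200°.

KK48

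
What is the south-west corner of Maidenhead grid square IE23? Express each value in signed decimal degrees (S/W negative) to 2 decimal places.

-47.00, -16.00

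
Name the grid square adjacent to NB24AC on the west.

NB14xc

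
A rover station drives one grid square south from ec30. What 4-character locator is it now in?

EB39

Latitude square 0; −1 → -1, wraps to 9, carry into field.
Latitude field C = 2; −1 → 1 = B.
The longitude characters are unchanged.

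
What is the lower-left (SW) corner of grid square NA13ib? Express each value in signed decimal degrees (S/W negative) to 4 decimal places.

Field N=13, A=0: +13·20° lon, +0·10° lat → SW at lon 80°, lat -90°.
Square 1, 3: +1·2° lon, +3·1° lat → SW at lon 82°, lat -87°.
Subsquare i=8, b=1: +8·0.0833333° lon, +1·0.0416667° lat → SW at lon 82.6667°, lat -86.9583°.
latitude -86.9583, longitude 82.6667.

-86.9583, 82.6667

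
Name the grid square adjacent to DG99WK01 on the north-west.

DG99vk92

Longitude extended square 0; −1 → -1, wraps to 9, carry into subsquare.
Longitude subsquare w = 22; −1 → 21 = v.
Latitude extended square 1; +1 → 2.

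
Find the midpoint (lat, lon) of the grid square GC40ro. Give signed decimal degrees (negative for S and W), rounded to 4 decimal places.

-69.3958, -50.5417

Field G=6, C=2: +6·20° lon, +2·10° lat → SW at lon -60°, lat -70°.
Square 4, 0: +4·2° lon, +0·1° lat → SW at lon -52°, lat -70°.
Subsquare r=17, o=14: +17·0.0833333° lon, +14·0.0416667° lat → SW at lon -50.5833°, lat -69.4167°.
Cell spans 0.0833333° lon × 0.0416667° lat. Centre is SW corner plus half of each.
latitude -69.3958, longitude -50.5417.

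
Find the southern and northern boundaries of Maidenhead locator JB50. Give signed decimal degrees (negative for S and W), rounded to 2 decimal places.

-80.00, -79.00

Field J=9, B=1: +9·20° lon, +1·10° lat → SW at lon 0°, lat -80°.
Square 5, 0: +5·2° lon, +0·1° lat → SW at lon 10°, lat -80°.
Cell spans 2° lon × 1° lat.
south -80.00, north -79.00.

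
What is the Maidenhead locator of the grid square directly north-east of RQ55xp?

RQ65aq

Longitude subsquare x = 23; +1 → 24, wraps to 0 = a, carry into square.
Longitude square 5; +1 → 6.
Latitude subsquare p = 15; +1 → 16 = q.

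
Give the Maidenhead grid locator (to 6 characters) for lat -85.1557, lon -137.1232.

CA14ku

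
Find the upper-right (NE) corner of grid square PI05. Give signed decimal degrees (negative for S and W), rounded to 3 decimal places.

-4.000, 122.000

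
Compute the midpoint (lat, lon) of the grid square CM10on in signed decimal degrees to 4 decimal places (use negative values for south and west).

30.5625, -136.7917

Field C=2, M=12: +2·20° lon, +12·10° lat → SW at lon -140°, lat 30°.
Square 1, 0: +1·2° lon, +0·1° lat → SW at lon -138°, lat 30°.
Subsquare o=14, n=13: +14·0.0833333° lon, +13·0.0416667° lat → SW at lon -136.833°, lat 30.5417°.
Cell spans 0.0833333° lon × 0.0416667° lat. Centre is SW corner plus half of each.
latitude 30.5625, longitude -136.7917.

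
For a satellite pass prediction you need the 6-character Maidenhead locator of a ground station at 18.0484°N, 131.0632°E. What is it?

PK58mb

Add 180° to longitude and 90° to latitude: 311.0632, 108.0484.
Field (20°×10°, letters A–R): 311.0632/20 → 15 → P, 108.0484/10 → 10 → K; chars PK.
Square (2°×1°, digits 0–9): 11.0632/2 → 5, 8.0484/1 → 8; chars 58.
Subsquare (5′×2.5′, letters a–x): 1.0632/0.0833333 → 12 → m, 0.0484/0.0416667 → 1 → b; chars mb.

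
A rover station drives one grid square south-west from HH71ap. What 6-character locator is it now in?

HH61xo

Longitude subsquare a = 0; −1 → -1, wraps to 23 = x, carry into square.
Longitude square 7; −1 → 6.
Latitude subsquare p = 15; −1 → 14 = o.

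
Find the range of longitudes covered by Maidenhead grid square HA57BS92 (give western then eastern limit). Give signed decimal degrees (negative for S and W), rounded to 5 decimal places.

Field H=7, A=0: +7·20° lon, +0·10° lat → SW at lon -40°, lat -90°.
Square 5, 7: +5·2° lon, +7·1° lat → SW at lon -30°, lat -83°.
Subsquare b=1, s=18: +1·0.0833333° lon, +18·0.0416667° lat → SW at lon -29.9167°, lat -82.25°.
Extended square 9, 2: +9·0.00833333° lon, +2·0.00416667° lat → SW at lon -29.8417°, lat -82.2417°.
Cell spans 0.00833333° lon × 0.00416667° lat.
west -29.84167, east -29.83333.

-29.84167, -29.83333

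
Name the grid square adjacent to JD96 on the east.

KD06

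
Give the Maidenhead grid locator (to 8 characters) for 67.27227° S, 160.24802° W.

AC92vr04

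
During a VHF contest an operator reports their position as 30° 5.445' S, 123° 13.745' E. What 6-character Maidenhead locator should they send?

Add 180° to longitude and 90° to latitude: 303.2291, 59.9093.
Field (20°×10°, letters A–R): lon ⌊303.2291/20⌋ = 15 → P; lat ⌊59.9093/10⌋ = 5 → F.
Square (2°×1°, digits 0–9): lon ⌊3.2291/2⌋ = 1; lat ⌊9.9093/1⌋ = 9.
Subsquare (5′×2.5′, letters a–x): lon ⌊1.2291/0.0833333⌋ = 14 → o; lat ⌊0.9093/0.0416667⌋ = 21 → v.

PF19ov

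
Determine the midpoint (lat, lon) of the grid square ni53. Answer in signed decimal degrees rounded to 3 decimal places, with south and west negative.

Field N=13, I=8: +13·20° lon, +8·10° lat → SW at lon 80°, lat -10°.
Square 5, 3: +5·2° lon, +3·1° lat → SW at lon 90°, lat -7°.
Cell spans 2° lon × 1° lat. Centre is SW corner plus half of each.
latitude -6.500, longitude 91.000.

-6.500, 91.000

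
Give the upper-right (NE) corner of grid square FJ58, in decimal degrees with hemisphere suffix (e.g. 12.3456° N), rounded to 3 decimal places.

9.000° N, 68.000° W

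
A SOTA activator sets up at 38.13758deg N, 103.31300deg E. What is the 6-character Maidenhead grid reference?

OM18pd

Shift to the Maidenhead origin (180°W, 90°S): lon 283.3130, lat 128.1376.
Field: 283.3130/20 → 14 → O, 128.1376/10 → 12 → M; chars OM.
Square: 3.3130/2 → 1, 8.1376/1 → 8; chars 18.
Subsquare: 1.3130/0.0833333 → 15 → p, 0.1376/0.0416667 → 3 → d; chars pd.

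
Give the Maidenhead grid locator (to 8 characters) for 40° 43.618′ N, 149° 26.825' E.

QN40rr34

Offset from 180°W / 90°S: lon 329.44708°, lat 130.72697°.
Field: 329.44708/20 → 16 → Q, 130.72697/10 → 13 → N; chars QN.
Square: 9.44708/2 → 4, 0.72697/1 → 0; chars 40.
Subsquare: 1.44708/0.0833333 → 17 → r, 0.72697/0.0416667 → 17 → r; chars rr.
Extended square: 0.03042/0.00833333 → 3, 0.01863/0.00416667 → 4; chars 34.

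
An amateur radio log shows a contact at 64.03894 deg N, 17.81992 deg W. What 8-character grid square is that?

IP14ca19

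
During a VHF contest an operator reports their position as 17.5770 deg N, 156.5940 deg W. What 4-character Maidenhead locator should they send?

BK17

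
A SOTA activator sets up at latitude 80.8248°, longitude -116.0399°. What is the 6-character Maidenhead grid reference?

DR10xt

Offset from 180°W / 90°S: lon 63.9601°, lat 170.8248°.
Field (20°×10°, letters A–R): 63.9601/20 → 3 → D, 170.8248/10 → 17 → R; chars DR.
Square (2°×1°, digits 0–9): 3.9601/2 → 1, 0.8248/1 → 0; chars 10.
Subsquare (5′×2.5′, letters a–x): 1.9601/0.0833333 → 23 → x, 0.8248/0.0416667 → 19 → t; chars xt.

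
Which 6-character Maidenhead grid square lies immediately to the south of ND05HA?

ND04hx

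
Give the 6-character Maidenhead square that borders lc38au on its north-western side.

LC28xv

Longitude subsquare a = 0; −1 → -1, wraps to 23 = x, carry into square.
Longitude square 3; −1 → 2.
Latitude subsquare u = 20; +1 → 21 = v.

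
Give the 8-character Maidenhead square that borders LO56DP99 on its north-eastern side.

Longitude extended square 9; +1 → 10, wraps to 0, carry into subsquare.
Longitude subsquare d = 3; +1 → 4 = e.
Latitude extended square 9; +1 → 10, wraps to 0, carry into subsquare.
Latitude subsquare p = 15; +1 → 16 = q.

LO56eq00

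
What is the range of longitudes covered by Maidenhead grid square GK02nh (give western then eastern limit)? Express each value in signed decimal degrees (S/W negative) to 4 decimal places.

-58.9167, -58.8333

Field G=6, K=10: +6·20° lon, +10·10° lat → SW at lon -60°, lat 10°.
Square 0, 2: +0·2° lon, +2·1° lat → SW at lon -60°, lat 12°.
Subsquare n=13, h=7: +13·0.0833333° lon, +7·0.0416667° lat → SW at lon -58.9167°, lat 12.2917°.
Cell spans 0.0833333° lon × 0.0416667° lat.
west -58.9167, east -58.8333.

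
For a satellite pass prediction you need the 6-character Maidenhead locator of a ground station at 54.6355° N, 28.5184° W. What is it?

HO54rp

Shift to the Maidenhead origin (180°W, 90°S): lon 151.4816, lat 144.6355.
Field (20°×10°, letters A–R): 151.4816/20 → 7 → H, 144.6355/10 → 14 → O; chars HO.
Square (2°×1°, digits 0–9): 11.4816/2 → 5, 4.6355/1 → 4; chars 54.
Subsquare (5′×2.5′, letters a–x): 1.4816/0.0833333 → 17 → r, 0.6355/0.0416667 → 15 → p; chars rp.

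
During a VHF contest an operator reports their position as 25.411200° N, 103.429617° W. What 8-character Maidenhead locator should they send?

Shift to the Maidenhead origin (180°W, 90°S): lon 76.57038, lat 115.41120.
Field: lon ⌊76.57038/20⌋ = 3 → D; lat ⌊115.41120/10⌋ = 11 → L.
Square: lon ⌊16.57038/2⌋ = 8; lat ⌊5.41120/1⌋ = 5.
Subsquare: lon ⌊0.57038/0.0833333⌋ = 6 → g; lat ⌊0.41120/0.0416667⌋ = 9 → j.
Extended square: lon ⌊0.07038/0.00833333⌋ = 8; lat ⌊0.03620/0.00416667⌋ = 8.

DL85gj88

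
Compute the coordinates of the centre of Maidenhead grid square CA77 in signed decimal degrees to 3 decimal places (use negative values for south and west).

Field C=2, A=0: +2·20° lon, +0·10° lat → SW at lon -140°, lat -90°.
Square 7, 7: +7·2° lon, +7·1° lat → SW at lon -126°, lat -83°.
Cell spans 2° lon × 1° lat. Centre is SW corner plus half of each.
latitude -82.500, longitude -125.000.

-82.500, -125.000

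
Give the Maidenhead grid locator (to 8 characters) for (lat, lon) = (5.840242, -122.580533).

CJ85ru01

Add 180° to longitude and 90° to latitude: 57.41947, 95.84024.
Field: 57.41947/20 → 2 → C, 95.84024/10 → 9 → J; chars CJ.
Square: 17.41947/2 → 8, 5.84024/1 → 5; chars 85.
Subsquare: 1.41947/0.0833333 → 17 → r, 0.84024/0.0416667 → 20 → u; chars ru.
Extended square: 0.00280/0.00833333 → 0, 0.00691/0.00416667 → 1; chars 01.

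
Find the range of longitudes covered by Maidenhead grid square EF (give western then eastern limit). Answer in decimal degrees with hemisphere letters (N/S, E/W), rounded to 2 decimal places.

100.00° W, 80.00° W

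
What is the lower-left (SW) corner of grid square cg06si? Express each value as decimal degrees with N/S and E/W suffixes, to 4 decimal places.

23.6667° S, 138.5000° W

Field C=2, G=6: +2·20° lon, +6·10° lat → SW at lon -140°, lat -30°.
Square 0, 6: +0·2° lon, +6·1° lat → SW at lon -140°, lat -24°.
Subsquare s=18, i=8: +18·0.0833333° lon, +8·0.0416667° lat → SW at lon -138.5°, lat -23.6667°.
latitude 23.6667° S, longitude 138.5000° W.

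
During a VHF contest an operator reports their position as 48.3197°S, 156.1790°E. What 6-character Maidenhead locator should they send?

Add 180° to longitude and 90° to latitude: 336.1790, 41.6803.
Field: lon ⌊336.1790/20⌋ = 16 → Q; lat ⌊41.6803/10⌋ = 4 → E.
Square: lon ⌊16.1790/2⌋ = 8; lat ⌊1.6803/1⌋ = 1.
Subsquare: lon ⌊0.1790/0.0833333⌋ = 2 → c; lat ⌊0.6803/0.0416667⌋ = 16 → q.

QE81cq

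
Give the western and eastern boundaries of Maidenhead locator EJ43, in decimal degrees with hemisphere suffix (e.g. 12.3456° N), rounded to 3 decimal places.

92.000° W, 90.000° W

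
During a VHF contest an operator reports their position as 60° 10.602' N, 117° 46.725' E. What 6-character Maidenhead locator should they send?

OP80ve

Add 180° to longitude and 90° to latitude: 297.7788, 150.1767.
Field: 297.7788/20 → 14 → O, 150.1767/10 → 15 → P; chars OP.
Square: 17.7788/2 → 8, 0.1767/1 → 0; chars 80.
Subsquare: 1.7788/0.0833333 → 21 → v, 0.1767/0.0416667 → 4 → e; chars ve.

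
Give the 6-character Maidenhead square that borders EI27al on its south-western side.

Longitude subsquare a = 0; −1 → -1, wraps to 23 = x, carry into square.
Longitude square 2; −1 → 1.
Latitude subsquare l = 11; −1 → 10 = k.

EI17xk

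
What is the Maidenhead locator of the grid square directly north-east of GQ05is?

GQ05jt

Longitude subsquare i = 8; +1 → 9 = j.
Latitude subsquare s = 18; +1 → 19 = t.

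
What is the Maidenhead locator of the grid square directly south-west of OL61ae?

OL51xd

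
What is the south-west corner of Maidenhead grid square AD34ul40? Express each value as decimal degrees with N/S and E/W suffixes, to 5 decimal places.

55.54167° S, 172.30000° W

Field A=0, D=3: +0·20° lon, +3·10° lat → SW at lon -180°, lat -60°.
Square 3, 4: +3·2° lon, +4·1° lat → SW at lon -174°, lat -56°.
Subsquare u=20, l=11: +20·0.0833333° lon, +11·0.0416667° lat → SW at lon -172.333°, lat -55.5417°.
Extended square 4, 0: +4·0.00833333° lon, +0·0.00416667° lat → SW at lon -172.3°, lat -55.5417°.
latitude 55.54167° S, longitude 172.30000° W.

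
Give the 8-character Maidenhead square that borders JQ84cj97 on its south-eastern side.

Longitude extended square 9; +1 → 10, wraps to 0, carry into subsquare.
Longitude subsquare c = 2; +1 → 3 = d.
Latitude extended square 7; −1 → 6.

JQ84dj06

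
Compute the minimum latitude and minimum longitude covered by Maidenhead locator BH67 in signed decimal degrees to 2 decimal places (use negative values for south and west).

-13.00, -148.00

Field B=1, H=7: +1·20° lon, +7·10° lat → SW at lon -160°, lat -20°.
Square 6, 7: +6·2° lon, +7·1° lat → SW at lon -148°, lat -13°.
latitude -13.00, longitude -148.00.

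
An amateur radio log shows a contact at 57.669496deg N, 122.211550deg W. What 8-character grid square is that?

CO87vq40

Offset from 180°W / 90°S: lon 57.78845°, lat 147.66950°.
Field: 57.78845/20 → 2 → C, 147.66950/10 → 14 → O; chars CO.
Square: 17.78845/2 → 8, 7.66950/1 → 7; chars 87.
Subsquare: 1.78845/0.0833333 → 21 → v, 0.66950/0.0416667 → 16 → q; chars vq.
Extended square: 0.03845/0.00833333 → 4, 0.00283/0.00416667 → 0; chars 40.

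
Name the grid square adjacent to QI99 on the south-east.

RI08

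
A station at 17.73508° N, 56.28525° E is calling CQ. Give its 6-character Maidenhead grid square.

LK87dr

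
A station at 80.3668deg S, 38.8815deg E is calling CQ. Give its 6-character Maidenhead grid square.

Shift to the Maidenhead origin (180°W, 90°S): lon 218.8815, lat 9.6332.
Field: 218.8815/20 → 10 → K, 9.6332/10 → 0 → A; chars KA.
Square: 18.8815/2 → 9, 9.6332/1 → 9; chars 99.
Subsquare: 0.8815/0.0833333 → 10 → k, 0.6332/0.0416667 → 15 → p; chars kp.

KA99kp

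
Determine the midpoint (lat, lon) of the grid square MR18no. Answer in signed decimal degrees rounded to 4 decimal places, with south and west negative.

Field M=12, R=17: +12·20° lon, +17·10° lat → SW at lon 60°, lat 80°.
Square 1, 8: +1·2° lon, +8·1° lat → SW at lon 62°, lat 88°.
Subsquare n=13, o=14: +13·0.0833333° lon, +14·0.0416667° lat → SW at lon 63.0833°, lat 88.5833°.
Cell spans 0.0833333° lon × 0.0416667° lat. Centre is SW corner plus half of each.
latitude 88.6042, longitude 63.1250.

88.6042, 63.1250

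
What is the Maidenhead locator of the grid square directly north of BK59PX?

Latitude subsquare x = 23; +1 → 24, wraps to 0 = a, carry into square.
Latitude square 9; +1 → 10, wraps to 0, carry into field.
Latitude field K = 10; +1 → 11 = L.
The longitude characters are unchanged.

BL50pa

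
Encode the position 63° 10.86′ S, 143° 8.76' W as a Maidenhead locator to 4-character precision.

Shift to the Maidenhead origin (180°W, 90°S): lon 36.85, lat 26.82.
Field: lon ⌊36.85/20⌋ = 1 → B; lat ⌊26.82/10⌋ = 2 → C.
Square: lon ⌊16.85/2⌋ = 8; lat ⌊6.82/1⌋ = 6.

BC86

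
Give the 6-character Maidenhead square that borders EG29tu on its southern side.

EG29tt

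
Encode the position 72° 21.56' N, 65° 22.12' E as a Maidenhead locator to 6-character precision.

Shift to the Maidenhead origin (180°W, 90°S): lon 245.3687, lat 162.3593.
Field: lon ⌊245.3687/20⌋ = 12 → M; lat ⌊162.3593/10⌋ = 16 → Q.
Square: lon ⌊5.3687/2⌋ = 2; lat ⌊2.3593/1⌋ = 2.
Subsquare: lon ⌊1.3687/0.0833333⌋ = 16 → q; lat ⌊0.3593/0.0416667⌋ = 8 → i.

MQ22qi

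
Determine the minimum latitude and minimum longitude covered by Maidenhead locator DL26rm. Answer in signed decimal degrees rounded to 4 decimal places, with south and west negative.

Field D=3, L=11: +3·20° lon, +11·10° lat → SW at lon -120°, lat 20°.
Square 2, 6: +2·2° lon, +6·1° lat → SW at lon -116°, lat 26°.
Subsquare r=17, m=12: +17·0.0833333° lon, +12·0.0416667° lat → SW at lon -114.583°, lat 26.5°.
latitude 26.5000, longitude -114.5833.

26.5000, -114.5833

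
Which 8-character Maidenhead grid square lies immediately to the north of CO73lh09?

CO73li00

Latitude extended square 9; +1 → 10, wraps to 0, carry into subsquare.
Latitude subsquare h = 7; +1 → 8 = i.
The longitude characters are unchanged.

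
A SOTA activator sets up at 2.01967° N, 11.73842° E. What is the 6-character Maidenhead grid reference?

Add 180° to longitude and 90° to latitude: 191.7384, 92.0197.
Field (20°×10°, letters A–R): 191.7384/20 → 9 → J, 92.0197/10 → 9 → J; chars JJ.
Square (2°×1°, digits 0–9): 11.7384/2 → 5, 2.0197/1 → 2; chars 52.
Subsquare (5′×2.5′, letters a–x): 1.7384/0.0833333 → 20 → u, 0.0197/0.0416667 → 0 → a; chars ua.

JJ52ua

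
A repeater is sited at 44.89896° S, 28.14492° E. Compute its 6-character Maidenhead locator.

Offset from 180°W / 90°S: lon 208.1449°, lat 45.1010°.
Field (20°×10°, letters A–R): lon ⌊208.1449/20⌋ = 10 → K; lat ⌊45.1010/10⌋ = 4 → E.
Square (2°×1°, digits 0–9): lon ⌊8.1449/2⌋ = 4; lat ⌊5.1010/1⌋ = 5.
Subsquare (5′×2.5′, letters a–x): lon ⌊0.1449/0.0833333⌋ = 1 → b; lat ⌊0.1010/0.0416667⌋ = 2 → c.

KE45bc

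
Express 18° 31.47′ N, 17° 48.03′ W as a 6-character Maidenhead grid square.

Add 180° to longitude and 90° to latitude: 162.1995, 108.5245.
Field (20°×10°, letters A–R): lon ⌊162.1995/20⌋ = 8 → I; lat ⌊108.5245/10⌋ = 10 → K.
Square (2°×1°, digits 0–9): lon ⌊2.1995/2⌋ = 1; lat ⌊8.5245/1⌋ = 8.
Subsquare (5′×2.5′, letters a–x): lon ⌊0.1995/0.0833333⌋ = 2 → c; lat ⌊0.5245/0.0416667⌋ = 12 → m.

IK18cm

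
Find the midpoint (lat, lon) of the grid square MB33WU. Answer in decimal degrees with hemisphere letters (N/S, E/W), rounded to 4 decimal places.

76.1458° S, 67.8750° E

Field M=12, B=1: +12·20° lon, +1·10° lat → SW at lon 60°, lat -80°.
Square 3, 3: +3·2° lon, +3·1° lat → SW at lon 66°, lat -77°.
Subsquare w=22, u=20: +22·0.0833333° lon, +20·0.0416667° lat → SW at lon 67.8333°, lat -76.1667°.
Cell spans 0.0833333° lon × 0.0416667° lat. Centre is SW corner plus half of each.
latitude 76.1458° S, longitude 67.8750° E.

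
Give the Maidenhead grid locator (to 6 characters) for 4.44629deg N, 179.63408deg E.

RJ94tk

Offset from 180°W / 90°S: lon 359.6341°, lat 94.4463°.
Field: lon ⌊359.6341/20⌋ = 17 → R; lat ⌊94.4463/10⌋ = 9 → J.
Square: lon ⌊19.6341/2⌋ = 9; lat ⌊4.4463/1⌋ = 4.
Subsquare: lon ⌊1.6341/0.0833333⌋ = 19 → t; lat ⌊0.4463/0.0416667⌋ = 10 → k.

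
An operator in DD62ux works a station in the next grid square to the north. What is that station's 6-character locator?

Latitude subsquare x = 23; +1 → 24, wraps to 0 = a, carry into square.
Latitude square 2; +1 → 3.
The longitude characters are unchanged.

DD63ua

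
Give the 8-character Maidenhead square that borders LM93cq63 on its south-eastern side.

LM93cq72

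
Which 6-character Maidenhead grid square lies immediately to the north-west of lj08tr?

Longitude subsquare t = 19; −1 → 18 = s.
Latitude subsquare r = 17; +1 → 18 = s.

LJ08ss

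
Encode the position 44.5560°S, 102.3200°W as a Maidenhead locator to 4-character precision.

Offset from 180°W / 90°S: lon 77.68°, lat 45.44°.
Field: 77.68/20 → 3 → D, 45.44/10 → 4 → E; chars DE.
Square: 17.68/2 → 8, 5.44/1 → 5; chars 85.

DE85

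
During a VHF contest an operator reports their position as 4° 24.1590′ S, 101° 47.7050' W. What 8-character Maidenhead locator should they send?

DI95co43

Offset from 180°W / 90°S: lon 78.20492°, lat 85.59735°.
Field: lon ⌊78.20492/20⌋ = 3 → D; lat ⌊85.59735/10⌋ = 8 → I.
Square: lon ⌊18.20492/2⌋ = 9; lat ⌊5.59735/1⌋ = 5.
Subsquare: lon ⌊0.20492/0.0833333⌋ = 2 → c; lat ⌊0.59735/0.0416667⌋ = 14 → o.
Extended square: lon ⌊0.03825/0.00833333⌋ = 4; lat ⌊0.01402/0.00416667⌋ = 3.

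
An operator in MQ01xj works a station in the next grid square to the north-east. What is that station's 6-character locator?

Longitude subsquare x = 23; +1 → 24, wraps to 0 = a, carry into square.
Longitude square 0; +1 → 1.
Latitude subsquare j = 9; +1 → 10 = k.

MQ11ak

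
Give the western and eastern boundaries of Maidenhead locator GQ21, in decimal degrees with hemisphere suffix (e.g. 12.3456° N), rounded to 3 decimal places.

Field G=6, Q=16: +6·20° lon, +16·10° lat → SW at lon -60°, lat 70°.
Square 2, 1: +2·2° lon, +1·1° lat → SW at lon -56°, lat 71°.
Cell spans 2° lon × 1° lat.
west 56.000° W, east 54.000° W.

56.000° W, 54.000° W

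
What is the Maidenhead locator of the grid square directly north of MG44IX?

MG45ia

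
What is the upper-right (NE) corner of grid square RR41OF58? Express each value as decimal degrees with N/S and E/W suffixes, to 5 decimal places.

Field R=17, R=17: +17·20° lon, +17·10° lat → SW at lon 160°, lat 80°.
Square 4, 1: +4·2° lon, +1·1° lat → SW at lon 168°, lat 81°.
Subsquare o=14, f=5: +14·0.0833333° lon, +5·0.0416667° lat → SW at lon 169.167°, lat 81.2083°.
Extended square 5, 8: +5·0.00833333° lon, +8·0.00416667° lat → SW at lon 169.208°, lat 81.2417°.
Cell spans 0.00833333° lon × 0.00416667° lat. NE corner is SW corner plus one full cell.
latitude 81.24583° N, longitude 169.21667° E.

81.24583° N, 169.21667° E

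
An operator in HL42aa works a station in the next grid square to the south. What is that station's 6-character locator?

Latitude subsquare a = 0; −1 → -1, wraps to 23 = x, carry into square.
Latitude square 2; −1 → 1.
The longitude characters are unchanged.

HL41ax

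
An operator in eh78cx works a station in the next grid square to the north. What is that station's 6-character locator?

Latitude subsquare x = 23; +1 → 24, wraps to 0 = a, carry into square.
Latitude square 8; +1 → 9.
The longitude characters are unchanged.

EH79ca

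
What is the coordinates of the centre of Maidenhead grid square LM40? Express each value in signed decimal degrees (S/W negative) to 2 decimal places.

30.50, 49.00

Field L=11, M=12: +11·20° lon, +12·10° lat → SW at lon 40°, lat 30°.
Square 4, 0: +4·2° lon, +0·1° lat → SW at lon 48°, lat 30°.
Cell spans 2° lon × 1° lat. Centre is SW corner plus half of each.
latitude 30.50, longitude 49.00.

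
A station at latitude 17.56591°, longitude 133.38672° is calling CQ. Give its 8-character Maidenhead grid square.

PK67qn65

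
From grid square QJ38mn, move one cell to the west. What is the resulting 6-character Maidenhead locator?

QJ38ln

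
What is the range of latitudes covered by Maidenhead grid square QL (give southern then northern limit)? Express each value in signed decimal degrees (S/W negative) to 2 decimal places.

20.00, 30.00

Field Q=16, L=11: +16·20° lon, +11·10° lat → SW at lon 140°, lat 20°.
Cell spans 20° lon × 10° lat.
south 20.00, north 30.00.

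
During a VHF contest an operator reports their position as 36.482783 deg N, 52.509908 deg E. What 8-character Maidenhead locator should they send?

LM66gl15

Add 180° to longitude and 90° to latitude: 232.50991, 126.48278.
Field: lon ⌊232.50991/20⌋ = 11 → L; lat ⌊126.48278/10⌋ = 12 → M.
Square: lon ⌊12.50991/2⌋ = 6; lat ⌊6.48278/1⌋ = 6.
Subsquare: lon ⌊0.50991/0.0833333⌋ = 6 → g; lat ⌊0.48278/0.0416667⌋ = 11 → l.
Extended square: lon ⌊0.00991/0.00833333⌋ = 1; lat ⌊0.02445/0.00416667⌋ = 5.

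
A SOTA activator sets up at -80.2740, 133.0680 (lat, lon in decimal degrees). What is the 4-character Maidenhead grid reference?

PA69

Offset from 180°W / 90°S: lon 313.07°, lat 9.73°.
Field: 313.07/20 → 15 → P, 9.73/10 → 0 → A; chars PA.
Square: 13.07/2 → 6, 9.73/1 → 9; chars 69.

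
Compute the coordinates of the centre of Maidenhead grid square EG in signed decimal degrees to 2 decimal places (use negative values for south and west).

Field E=4, G=6: +4·20° lon, +6·10° lat → SW at lon -100°, lat -30°.
Cell spans 20° lon × 10° lat. Centre is SW corner plus half of each.
latitude -25.00, longitude -90.00.

-25.00, -90.00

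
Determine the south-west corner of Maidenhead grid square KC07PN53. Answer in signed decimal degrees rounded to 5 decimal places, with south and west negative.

-62.44583, 21.29167

Field K=10, C=2: +10·20° lon, +2·10° lat → SW at lon 20°, lat -70°.
Square 0, 7: +0·2° lon, +7·1° lat → SW at lon 20°, lat -63°.
Subsquare p=15, n=13: +15·0.0833333° lon, +13·0.0416667° lat → SW at lon 21.25°, lat -62.4583°.
Extended square 5, 3: +5·0.00833333° lon, +3·0.00416667° lat → SW at lon 21.2917°, lat -62.4458°.
latitude -62.44583, longitude 21.29167.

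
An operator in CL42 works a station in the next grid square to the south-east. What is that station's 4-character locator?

CL51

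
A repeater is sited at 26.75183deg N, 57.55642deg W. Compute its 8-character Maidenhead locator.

GL16fs30

Shift to the Maidenhead origin (180°W, 90°S): lon 122.44358, lat 116.75183.
Field: 122.44358/20 → 6 → G, 116.75183/10 → 11 → L; chars GL.
Square: 2.44358/2 → 1, 6.75183/1 → 6; chars 16.
Subsquare: 0.44358/0.0833333 → 5 → f, 0.75183/0.0416667 → 18 → s; chars fs.
Extended square: 0.02691/0.00833333 → 3, 0.00183/0.00416667 → 0; chars 30.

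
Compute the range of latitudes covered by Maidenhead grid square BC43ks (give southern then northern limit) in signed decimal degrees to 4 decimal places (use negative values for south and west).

-66.2500, -66.2083

Field B=1, C=2: +1·20° lon, +2·10° lat → SW at lon -160°, lat -70°.
Square 4, 3: +4·2° lon, +3·1° lat → SW at lon -152°, lat -67°.
Subsquare k=10, s=18: +10·0.0833333° lon, +18·0.0416667° lat → SW at lon -151.167°, lat -66.25°.
Cell spans 0.0833333° lon × 0.0416667° lat.
south -66.2500, north -66.2083.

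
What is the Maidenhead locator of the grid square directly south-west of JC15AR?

JC05xq

Longitude subsquare a = 0; −1 → -1, wraps to 23 = x, carry into square.
Longitude square 1; −1 → 0.
Latitude subsquare r = 17; −1 → 16 = q.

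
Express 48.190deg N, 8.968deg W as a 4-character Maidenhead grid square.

IN58

Add 180° to longitude and 90° to latitude: 171.03, 138.19.
Field (20°×10°, letters A–R): 171.03/20 → 8 → I, 138.19/10 → 13 → N; chars IN.
Square (2°×1°, digits 0–9): 11.03/2 → 5, 8.19/1 → 8; chars 58.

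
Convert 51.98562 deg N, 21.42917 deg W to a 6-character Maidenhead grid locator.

HO91gx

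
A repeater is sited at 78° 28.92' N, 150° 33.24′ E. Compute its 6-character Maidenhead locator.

Shift to the Maidenhead origin (180°W, 90°S): lon 330.5540, lat 168.4820.
Field: lon ⌊330.5540/20⌋ = 16 → Q; lat ⌊168.4820/10⌋ = 16 → Q.
Square: lon ⌊10.5540/2⌋ = 5; lat ⌊8.4820/1⌋ = 8.
Subsquare: lon ⌊0.5540/0.0833333⌋ = 6 → g; lat ⌊0.4820/0.0416667⌋ = 11 → l.

QQ58gl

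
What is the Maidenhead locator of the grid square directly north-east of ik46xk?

IK56al

Longitude subsquare x = 23; +1 → 24, wraps to 0 = a, carry into square.
Longitude square 4; +1 → 5.
Latitude subsquare k = 10; +1 → 11 = l.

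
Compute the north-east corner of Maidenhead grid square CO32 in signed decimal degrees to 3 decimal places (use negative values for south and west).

53.000, -132.000

Field C=2, O=14: +2·20° lon, +14·10° lat → SW at lon -140°, lat 50°.
Square 3, 2: +3·2° lon, +2·1° lat → SW at lon -134°, lat 52°.
Cell spans 2° lon × 1° lat. NE corner is SW corner plus one full cell.
latitude 53.000, longitude -132.000.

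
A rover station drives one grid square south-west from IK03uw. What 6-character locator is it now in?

IK03tv

Longitude subsquare u = 20; −1 → 19 = t.
Latitude subsquare w = 22; −1 → 21 = v.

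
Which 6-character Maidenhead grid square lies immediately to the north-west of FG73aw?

FG63xx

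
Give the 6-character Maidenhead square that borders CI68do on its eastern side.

CI68eo

Longitude subsquare d = 3; +1 → 4 = e.
The latitude characters are unchanged.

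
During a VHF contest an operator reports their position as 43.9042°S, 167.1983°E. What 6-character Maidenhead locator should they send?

RE36oc

Shift to the Maidenhead origin (180°W, 90°S): lon 347.1983, lat 46.0958.
Field: lon ⌊347.1983/20⌋ = 17 → R; lat ⌊46.0958/10⌋ = 4 → E.
Square: lon ⌊7.1983/2⌋ = 3; lat ⌊6.0958/1⌋ = 6.
Subsquare: lon ⌊1.1983/0.0833333⌋ = 14 → o; lat ⌊0.0958/0.0416667⌋ = 2 → c.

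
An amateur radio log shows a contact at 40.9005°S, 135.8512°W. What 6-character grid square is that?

Offset from 180°W / 90°S: lon 44.1488°, lat 49.0995°.
Field (20°×10°, letters A–R): 44.1488/20 → 2 → C, 49.0995/10 → 4 → E; chars CE.
Square (2°×1°, digits 0–9): 4.1488/2 → 2, 9.0995/1 → 9; chars 29.
Subsquare (5′×2.5′, letters a–x): 0.1488/0.0833333 → 1 → b, 0.0995/0.0416667 → 2 → c; chars bc.

CE29bc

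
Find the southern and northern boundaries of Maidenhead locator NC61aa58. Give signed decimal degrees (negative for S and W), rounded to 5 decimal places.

-68.96667, -68.96250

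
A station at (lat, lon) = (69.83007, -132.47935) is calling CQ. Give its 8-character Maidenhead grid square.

CP39st29

Offset from 180°W / 90°S: lon 47.52065°, lat 159.83007°.
Field: lon ⌊47.52065/20⌋ = 2 → C; lat ⌊159.83007/10⌋ = 15 → P.
Square: lon ⌊7.52065/2⌋ = 3; lat ⌊9.83007/1⌋ = 9.
Subsquare: lon ⌊1.52065/0.0833333⌋ = 18 → s; lat ⌊0.83007/0.0416667⌋ = 19 → t.
Extended square: lon ⌊0.02065/0.00833333⌋ = 2; lat ⌊0.03840/0.00416667⌋ = 9.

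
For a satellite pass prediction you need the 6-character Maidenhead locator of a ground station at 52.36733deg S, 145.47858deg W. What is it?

BD77gp

Offset from 180°W / 90°S: lon 34.5214°, lat 37.6327°.
Field: lon ⌊34.5214/20⌋ = 1 → B; lat ⌊37.6327/10⌋ = 3 → D.
Square: lon ⌊14.5214/2⌋ = 7; lat ⌊7.6327/1⌋ = 7.
Subsquare: lon ⌊0.5214/0.0833333⌋ = 6 → g; lat ⌊0.6327/0.0416667⌋ = 15 → p.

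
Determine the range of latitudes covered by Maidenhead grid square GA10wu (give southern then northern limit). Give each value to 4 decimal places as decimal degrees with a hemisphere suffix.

Field G=6, A=0: +6·20° lon, +0·10° lat → SW at lon -60°, lat -90°.
Square 1, 0: +1·2° lon, +0·1° lat → SW at lon -58°, lat -90°.
Subsquare w=22, u=20: +22·0.0833333° lon, +20·0.0416667° lat → SW at lon -56.1667°, lat -89.1667°.
Cell spans 0.0833333° lon × 0.0416667° lat.
south 89.1667° S, north 89.1250° S.

89.1667° S, 89.1250° S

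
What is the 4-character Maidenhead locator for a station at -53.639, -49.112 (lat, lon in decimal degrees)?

GD56

Add 180° to longitude and 90° to latitude: 130.89, 36.36.
Field: 130.89/20 → 6 → G, 36.36/10 → 3 → D; chars GD.
Square: 10.89/2 → 5, 6.36/1 → 6; chars 56.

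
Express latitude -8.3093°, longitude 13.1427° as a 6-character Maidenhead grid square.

JI61nq

Shift to the Maidenhead origin (180°W, 90°S): lon 193.1427, lat 81.6907.
Field: 193.1427/20 → 9 → J, 81.6907/10 → 8 → I; chars JI.
Square: 13.1427/2 → 6, 1.6907/1 → 1; chars 61.
Subsquare: 1.1427/0.0833333 → 13 → n, 0.6907/0.0416667 → 16 → q; chars nq.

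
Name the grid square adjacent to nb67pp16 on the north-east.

NB67pp27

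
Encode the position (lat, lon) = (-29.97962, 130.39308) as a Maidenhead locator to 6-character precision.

Add 180° to longitude and 90° to latitude: 310.3931, 60.0204.
Field: lon ⌊310.3931/20⌋ = 15 → P; lat ⌊60.0204/10⌋ = 6 → G.
Square: lon ⌊10.3931/2⌋ = 5; lat ⌊0.0204/1⌋ = 0.
Subsquare: lon ⌊0.3931/0.0833333⌋ = 4 → e; lat ⌊0.0204/0.0416667⌋ = 0 → a.

PG50ea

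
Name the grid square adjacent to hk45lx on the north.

Latitude subsquare x = 23; +1 → 24, wraps to 0 = a, carry into square.
Latitude square 5; +1 → 6.
The longitude characters are unchanged.

HK46la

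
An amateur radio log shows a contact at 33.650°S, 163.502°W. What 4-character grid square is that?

Offset from 180°W / 90°S: lon 16.50°, lat 56.35°.
Field: lon ⌊16.50/20⌋ = 0 → A; lat ⌊56.35/10⌋ = 5 → F.
Square: lon ⌊16.50/2⌋ = 8; lat ⌊6.35/1⌋ = 6.

AF86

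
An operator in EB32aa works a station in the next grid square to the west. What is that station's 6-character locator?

Longitude subsquare a = 0; −1 → -1, wraps to 23 = x, carry into square.
Longitude square 3; −1 → 2.
The latitude characters are unchanged.

EB22xa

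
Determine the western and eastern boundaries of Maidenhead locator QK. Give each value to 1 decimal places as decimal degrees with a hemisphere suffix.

140.0° E, 160.0° E

Field Q=16, K=10: +16·20° lon, +10·10° lat → SW at lon 140°, lat 10°.
Cell spans 20° lon × 10° lat.
west 140.0° E, east 160.0° E.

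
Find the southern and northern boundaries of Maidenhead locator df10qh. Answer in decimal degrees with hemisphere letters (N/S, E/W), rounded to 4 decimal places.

Field D=3, F=5: +3·20° lon, +5·10° lat → SW at lon -120°, lat -40°.
Square 1, 0: +1·2° lon, +0·1° lat → SW at lon -118°, lat -40°.
Subsquare q=16, h=7: +16·0.0833333° lon, +7·0.0416667° lat → SW at lon -116.667°, lat -39.7083°.
Cell spans 0.0833333° lon × 0.0416667° lat.
south 39.7083° S, north 39.6667° S.

39.7083° S, 39.6667° S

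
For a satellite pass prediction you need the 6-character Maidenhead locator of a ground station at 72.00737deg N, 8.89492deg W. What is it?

IQ52na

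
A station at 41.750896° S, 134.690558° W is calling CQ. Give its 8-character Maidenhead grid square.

Add 180° to longitude and 90° to latitude: 45.30944, 48.24910.
Field: lon ⌊45.30944/20⌋ = 2 → C; lat ⌊48.24910/10⌋ = 4 → E.
Square: lon ⌊5.30944/2⌋ = 2; lat ⌊8.24910/1⌋ = 8.
Subsquare: lon ⌊1.30944/0.0833333⌋ = 15 → p; lat ⌊0.24910/0.0416667⌋ = 5 → f.
Extended square: lon ⌊0.05944/0.00833333⌋ = 7; lat ⌊0.04077/0.00416667⌋ = 9.

CE28pf79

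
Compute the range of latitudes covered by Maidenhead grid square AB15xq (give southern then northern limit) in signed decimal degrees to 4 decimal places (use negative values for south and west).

Field A=0, B=1: +0·20° lon, +1·10° lat → SW at lon -180°, lat -80°.
Square 1, 5: +1·2° lon, +5·1° lat → SW at lon -178°, lat -75°.
Subsquare x=23, q=16: +23·0.0833333° lon, +16·0.0416667° lat → SW at lon -176.083°, lat -74.3333°.
Cell spans 0.0833333° lon × 0.0416667° lat.
south -74.3333, north -74.2917.

-74.3333, -74.2917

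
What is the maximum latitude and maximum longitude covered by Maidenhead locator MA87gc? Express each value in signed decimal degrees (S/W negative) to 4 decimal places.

-82.8750, 76.5833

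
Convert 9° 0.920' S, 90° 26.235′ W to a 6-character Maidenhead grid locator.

Shift to the Maidenhead origin (180°W, 90°S): lon 89.5627, lat 80.9847.
Field: lon ⌊89.5627/20⌋ = 4 → E; lat ⌊80.9847/10⌋ = 8 → I.
Square: lon ⌊9.5627/2⌋ = 4; lat ⌊0.9847/1⌋ = 0.
Subsquare: lon ⌊1.5627/0.0833333⌋ = 18 → s; lat ⌊0.9847/0.0416667⌋ = 23 → x.

EI40sx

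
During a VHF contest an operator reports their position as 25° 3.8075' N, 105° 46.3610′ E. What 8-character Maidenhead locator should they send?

Add 180° to longitude and 90° to latitude: 285.77268, 115.06346.
Field: lon ⌊285.77268/20⌋ = 14 → O; lat ⌊115.06346/10⌋ = 11 → L.
Square: lon ⌊5.77268/2⌋ = 2; lat ⌊5.06346/1⌋ = 5.
Subsquare: lon ⌊1.77268/0.0833333⌋ = 21 → v; lat ⌊0.06346/0.0416667⌋ = 1 → b.
Extended square: lon ⌊0.02268/0.00833333⌋ = 2; lat ⌊0.02179/0.00416667⌋ = 5.

OL25vb25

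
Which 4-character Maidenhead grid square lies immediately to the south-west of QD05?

Longitude square 0; −1 → -1, wraps to 9, carry into field.
Longitude field Q = 16; −1 → 15 = P.
Latitude square 5; −1 → 4.

PD94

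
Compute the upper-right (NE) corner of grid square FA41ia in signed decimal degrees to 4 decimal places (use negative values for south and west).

-88.9583, -71.2500

Field F=5, A=0: +5·20° lon, +0·10° lat → SW at lon -80°, lat -90°.
Square 4, 1: +4·2° lon, +1·1° lat → SW at lon -72°, lat -89°.
Subsquare i=8, a=0: +8·0.0833333° lon, +0·0.0416667° lat → SW at lon -71.3333°, lat -89°.
Cell spans 0.0833333° lon × 0.0416667° lat. NE corner is SW corner plus one full cell.
latitude -88.9583, longitude -71.2500.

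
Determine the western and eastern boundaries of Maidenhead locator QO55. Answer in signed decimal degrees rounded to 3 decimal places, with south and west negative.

150.000, 152.000

Field Q=16, O=14: +16·20° lon, +14·10° lat → SW at lon 140°, lat 50°.
Square 5, 5: +5·2° lon, +5·1° lat → SW at lon 150°, lat 55°.
Cell spans 2° lon × 1° lat.
west 150.000, east 152.000.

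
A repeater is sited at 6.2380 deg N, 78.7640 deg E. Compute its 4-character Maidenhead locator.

Offset from 180°W / 90°S: lon 258.76°, lat 96.24°.
Field: lon ⌊258.76/20⌋ = 12 → M; lat ⌊96.24/10⌋ = 9 → J.
Square: lon ⌊18.76/2⌋ = 9; lat ⌊6.24/1⌋ = 6.

MJ96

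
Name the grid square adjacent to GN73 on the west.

GN63

Longitude square 7; −1 → 6.
The latitude characters are unchanged.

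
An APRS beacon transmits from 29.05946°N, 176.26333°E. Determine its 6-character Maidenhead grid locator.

RL89db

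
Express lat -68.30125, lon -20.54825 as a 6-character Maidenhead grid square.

Offset from 180°W / 90°S: lon 159.4518°, lat 21.6988°.
Field (20°×10°, letters A–R): 159.4518/20 → 7 → H, 21.6988/10 → 2 → C; chars HC.
Square (2°×1°, digits 0–9): 19.4518/2 → 9, 1.6988/1 → 1; chars 91.
Subsquare (5′×2.5′, letters a–x): 1.4518/0.0833333 → 17 → r, 0.6988/0.0416667 → 16 → q; chars rq.

HC91rq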